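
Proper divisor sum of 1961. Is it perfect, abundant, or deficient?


Proper divisors: 1, 37, 53
Sum = 1 + 37 + 53 = 91
91 < 1961 → deficient

s(1961) = 91 (deficient)


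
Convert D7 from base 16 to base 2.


D7 (base 16) = 215 (decimal)
215 (decimal) = 11010111 (base 2)


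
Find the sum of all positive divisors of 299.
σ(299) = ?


Divisors of 299: 1, 13, 23, 299
Sum = 1 + 13 + 23 + 299 = 336

σ(299) = 336


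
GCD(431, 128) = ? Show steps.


431 = 3 * 128 + 47
128 = 2 * 47 + 34
47 = 1 * 34 + 13
34 = 2 * 13 + 8
13 = 1 * 8 + 5
8 = 1 * 5 + 3
5 = 1 * 3 + 2
3 = 1 * 2 + 1
2 = 2 * 1 + 0
GCD = 1


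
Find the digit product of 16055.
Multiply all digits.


1 × 6 × 0 × 5 × 5 = 0


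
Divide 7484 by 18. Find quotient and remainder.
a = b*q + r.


7484 = 18 * 415 + 14
Check: 7470 + 14 = 7484

q = 415, r = 14


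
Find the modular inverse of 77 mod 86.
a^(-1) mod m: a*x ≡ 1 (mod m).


Use the extended Euclidean algorithm on (86, 77); each row r = 86*s + 77*t:
r=86, s=1, t=0
r=77, s=0, t=1
q=1: r=9, s=1, t=-1   [86*(1) + 77*(-1) = 9]
q=8: r=5, s=-8, t=9   [86*(-8) + 77*(9) = 5]
q=1: r=4, s=9, t=-10   [86*(9) + 77*(-10) = 4]
q=1: r=1, s=-17, t=19   [86*(-17) + 77*(19) = 1]
q=4: r=0, s=77, t=-86   [86*(77) + 77*(-86) = 0]
GCD = 1 with t = 19, so 77*(19) ≡ 1 (mod 86)
Inverse = 19 mod 86 = 19
Check: 77 * 19 = 1463 ≡ 1 (mod 86)

77^(-1) ≡ 19 (mod 86)


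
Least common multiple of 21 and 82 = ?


GCD(21, 82) = 1
LCM = 21*82/1 = 1722/1 = 1722

LCM = 1722


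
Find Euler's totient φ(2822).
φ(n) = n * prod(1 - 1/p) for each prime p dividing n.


2822 = 2 × 17 × 83
Prime factors: 2, 17, 83
φ(2822) = 2822 × (1-1/2) × (1-1/17) × (1-1/83)
= 2822 × 1/2 × 16/17 × 82/83 = 1312

φ(2822) = 1312


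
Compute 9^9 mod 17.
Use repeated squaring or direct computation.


9^1 mod 17 = 9
9^2 mod 17 = 13
9^3 mod 17 = 15
9^4 mod 17 = 16
9^5 mod 17 = 8
9^6 mod 17 = 4
9^7 mod 17 = 2
9^8 mod 17 = 1
9^9 mod 17 = 9


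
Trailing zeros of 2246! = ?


floor(2246/5) = 449
floor(2246/25) = 89
floor(2246/125) = 17
floor(2246/625) = 3
Total = 558

558 trailing zeros


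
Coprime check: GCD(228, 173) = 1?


Euclidean algorithm:
228 = 1 * 173 + 55
173 = 3 * 55 + 8
55 = 6 * 8 + 7
8 = 1 * 7 + 1
7 = 7 * 1 + 0
GCD(228, 173) = 1

Yes, coprime (GCD = 1)


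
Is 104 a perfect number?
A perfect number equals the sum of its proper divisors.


Proper divisors of 104: 1, 2, 4, 8, 13, 26, 52
Sum = 1 + 2 + 4 + 8 + 13 + 26 + 52 = 106

No, 104 is not perfect (106 ≠ 104)


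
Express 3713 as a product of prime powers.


3713 / 47 = 79
79 / 79 = 1
3713 = 47 × 79


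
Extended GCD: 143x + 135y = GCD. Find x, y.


Tabular extended Euclidean (each row: r = 143*s + 135*t):
r=143, s=1, t=0
r=135, s=0, t=1
q=1: r=8, s=1, t=-1   [143*(1) + 135*(-1) = 8]
q=16: r=7, s=-16, t=17   [143*(-16) + 135*(17) = 7]
q=1: r=1, s=17, t=-18   [143*(17) + 135*(-18) = 1]
q=7: r=0, s=-135, t=143   [143*(-135) + 135*(143) = 0]
GCD = 1; from the row with r=1: x=17, y=-18
Check: 143*(17) + 135*(-18) = 2431 - 2430 = 1

GCD = 1, x = 17, y = -18


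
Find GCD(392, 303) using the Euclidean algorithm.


392 = 1 * 303 + 89
303 = 3 * 89 + 36
89 = 2 * 36 + 17
36 = 2 * 17 + 2
17 = 8 * 2 + 1
2 = 2 * 1 + 0
GCD = 1


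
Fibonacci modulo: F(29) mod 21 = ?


F(k) mod 21 for k=1..29:
1, 1, 2, 3, 5, 8, 13, 0, 13, 13, 5, 18, 2, 20, 1, 0, 1, 1, 2, 3, 5, 8, 13, 0, 13, 13, 5, 18, 2
F(29) mod 21 = 2


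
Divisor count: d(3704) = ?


3704 = 2^3 × 463^1
d(3704) = (3+1) × (1+1) = 8

8 divisors


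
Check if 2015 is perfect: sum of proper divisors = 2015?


Proper divisors of 2015: 1, 5, 13, 31, 65, 155, 403
Sum = 1 + 5 + 13 + 31 + 65 + 155 + 403 = 673

No, 2015 is not perfect (673 ≠ 2015)


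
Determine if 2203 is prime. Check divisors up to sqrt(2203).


Check divisors up to sqrt(2203) = 46.9361
No divisors found.
2203 is prime.

Yes, 2203 is prime


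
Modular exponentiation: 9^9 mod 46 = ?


9^1 mod 46 = 9
9^2 mod 46 = 35
9^3 mod 46 = 39
9^4 mod 46 = 29
9^5 mod 46 = 31
9^6 mod 46 = 3
9^7 mod 46 = 27
9^8 mod 46 = 13
9^9 mod 46 = 25


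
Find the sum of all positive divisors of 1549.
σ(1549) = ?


Divisors of 1549: 1, 1549
Sum = 1 + 1549 = 1550

σ(1549) = 1550


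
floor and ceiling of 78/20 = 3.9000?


78/20 = 3.9000
floor = 3
ceil = 4

floor = 3, ceil = 4


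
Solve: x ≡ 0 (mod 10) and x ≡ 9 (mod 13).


M = 10*13 = 130
M1 = M/10 = 13, M2 = M/13 = 10
M1^(-1) mod 10 = 7, M2^(-1) mod 13 = 4
x = 0*13*7 + 9*10*4 = 360
360 mod 130 = 100
Check: 100 mod 10 = 0 ✓, 100 mod 13 = 9 ✓

x ≡ 100 (mod 130)


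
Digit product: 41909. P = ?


4 × 1 × 9 × 0 × 9 = 0


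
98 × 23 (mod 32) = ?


98 × 23 = 2254
2254 mod 32 = 14


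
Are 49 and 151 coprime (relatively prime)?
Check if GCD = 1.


Euclidean algorithm:
151 = 3 * 49 + 4
49 = 12 * 4 + 1
4 = 4 * 1 + 0
GCD(49, 151) = 1

Yes, coprime (GCD = 1)


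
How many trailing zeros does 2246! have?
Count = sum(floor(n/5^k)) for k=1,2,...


floor(2246/5) = 449
floor(2246/25) = 89
floor(2246/125) = 17
floor(2246/625) = 3
Total = 558

558 trailing zeros


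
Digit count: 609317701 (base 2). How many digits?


609317701 in base 2 = 100100010100010111001101000101
Number of digits = 30

30 digits (base 2)


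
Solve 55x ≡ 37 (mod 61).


GCD(55, 61) = 1, unique solution
a^(-1) mod 61 = 10
x = 10 * 37 mod 61 = 4

x ≡ 4 (mod 61)


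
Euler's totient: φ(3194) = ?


3194 = 2 × 1597
Prime factors: 2, 1597
φ(3194) = 3194 × (1-1/2) × (1-1/1597)
= 3194 × 1/2 × 1596/1597 = 1596

φ(3194) = 1596


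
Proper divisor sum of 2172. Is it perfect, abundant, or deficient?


Proper divisors: 1, 2, 3, 4, 6, 12, 181, 362, 543, 724, 1086
Sum = 1 + 2 + 3 + 4 + 6 + 12 + 181 + 362 + 543 + 724 + 1086 = 2924
2924 > 2172 → abundant

s(2172) = 2924 (abundant)


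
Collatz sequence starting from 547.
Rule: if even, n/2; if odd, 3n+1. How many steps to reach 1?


547 → 1642 → 821 → 2464 → 1232 → 616 → 308 → 154 → 77 → 232 → 116 → 58 → 29 → 88 → 44 → 22 → 11 → 34 → 17 → 52 → 26 → 13 → 40 → 20 → 10 → 5 → 16 → 8 → 4 → 2 → 1
Total steps = 30

30 steps


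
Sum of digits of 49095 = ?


4 + 9 + 0 + 9 + 5 = 27


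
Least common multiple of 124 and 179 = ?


GCD(124, 179) = 1
LCM = 124*179/1 = 22196/1 = 22196

LCM = 22196


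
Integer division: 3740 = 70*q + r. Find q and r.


3740 = 70 * 53 + 30
Check: 3710 + 30 = 3740

q = 53, r = 30


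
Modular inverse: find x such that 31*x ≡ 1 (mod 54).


Use the extended Euclidean algorithm on (54, 31); each row r = 54*s + 31*t:
r=54, s=1, t=0
r=31, s=0, t=1
q=1: r=23, s=1, t=-1   [54*(1) + 31*(-1) = 23]
q=1: r=8, s=-1, t=2   [54*(-1) + 31*(2) = 8]
q=2: r=7, s=3, t=-5   [54*(3) + 31*(-5) = 7]
q=1: r=1, s=-4, t=7   [54*(-4) + 31*(7) = 1]
q=7: r=0, s=31, t=-54   [54*(31) + 31*(-54) = 0]
GCD = 1 with t = 7, so 31*(7) ≡ 1 (mod 54)
Inverse = 7 mod 54 = 7
Check: 31 * 7 = 217 ≡ 1 (mod 54)

31^(-1) ≡ 7 (mod 54)


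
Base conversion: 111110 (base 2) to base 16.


111110 (base 2) = 62 (decimal)
62 (decimal) = 3E (base 16)


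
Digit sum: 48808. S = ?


4 + 8 + 8 + 0 + 8 = 28


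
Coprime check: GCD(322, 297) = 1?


Euclidean algorithm:
322 = 1 * 297 + 25
297 = 11 * 25 + 22
25 = 1 * 22 + 3
22 = 7 * 3 + 1
3 = 3 * 1 + 0
GCD(322, 297) = 1

Yes, coprime (GCD = 1)


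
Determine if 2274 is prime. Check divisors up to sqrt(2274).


2274 / 2 = 1137 (exact division)
2274 is NOT prime.

No, 2274 is not prime


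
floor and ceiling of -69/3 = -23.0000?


-69/3 = -23.0000
floor = -23
ceil = -23

floor = -23, ceil = -23


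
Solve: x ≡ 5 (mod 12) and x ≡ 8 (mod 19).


M = 12*19 = 228
M1 = M/12 = 19, M2 = M/19 = 12
M1^(-1) mod 12 = 7, M2^(-1) mod 19 = 8
x = 5*19*7 + 8*12*8 = 1433
1433 mod 228 = 65
Check: 65 mod 12 = 5 ✓, 65 mod 19 = 8 ✓

x ≡ 65 (mod 228)


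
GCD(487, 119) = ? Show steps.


487 = 4 * 119 + 11
119 = 10 * 11 + 9
11 = 1 * 9 + 2
9 = 4 * 2 + 1
2 = 2 * 1 + 0
GCD = 1


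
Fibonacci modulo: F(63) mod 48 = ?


F(k) mod 48 for k=1..63:
1, 1, 2, 3, 5, 8, 13, 21, 34, 7, 41, 0, 41, 41, 34, 27, 13, 40, 5, 45, 2, 47, 1, 0, 1, 1, 2, 3, 5, 8, 13, 21, 34, 7, 41, 0, 41, 41, 34, 27, 13, 40, 5, 45, 2, 47, 1, 0, 1, 1, 2, 3, 5, 8, 13, 21, 34, 7, 41, 0, 41, 41, 34
F(63) mod 48 = 34


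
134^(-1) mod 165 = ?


Use the extended Euclidean algorithm on (165, 134); each row r = 165*s + 134*t:
r=165, s=1, t=0
r=134, s=0, t=1
q=1: r=31, s=1, t=-1   [165*(1) + 134*(-1) = 31]
q=4: r=10, s=-4, t=5   [165*(-4) + 134*(5) = 10]
q=3: r=1, s=13, t=-16   [165*(13) + 134*(-16) = 1]
q=10: r=0, s=-134, t=165   [165*(-134) + 134*(165) = 0]
GCD = 1 with t = -16, so 134*(-16) ≡ 1 (mod 165)
Inverse = -16 mod 165 = 149
Check: 134 * 149 = 19966 ≡ 1 (mod 165)

134^(-1) ≡ 149 (mod 165)


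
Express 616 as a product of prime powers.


616 / 2 = 308
308 / 2 = 154
154 / 2 = 77
77 / 7 = 11
11 / 11 = 1
616 = 2^3 × 7 × 11


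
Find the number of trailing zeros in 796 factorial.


floor(796/5) = 159
floor(796/25) = 31
floor(796/125) = 6
floor(796/625) = 1
Total = 197

197 trailing zeros


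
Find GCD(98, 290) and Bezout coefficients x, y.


Tabular extended Euclidean (each row: r = 98*s + 290*t):
r=98, s=1, t=0
r=290, s=0, t=1
q=0: r=98, s=1, t=0   [98*(1) + 290*(0) = 98]
q=2: r=94, s=-2, t=1   [98*(-2) + 290*(1) = 94]
q=1: r=4, s=3, t=-1   [98*(3) + 290*(-1) = 4]
q=23: r=2, s=-71, t=24   [98*(-71) + 290*(24) = 2]
q=2: r=0, s=145, t=-49   [98*(145) + 290*(-49) = 0]
GCD = 2; from the row with r=2: x=-71, y=24
Check: 98*(-71) + 290*(24) = -6958 + 6960 = 2

GCD = 2, x = -71, y = 24


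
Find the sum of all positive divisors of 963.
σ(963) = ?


Divisors of 963: 1, 3, 9, 107, 321, 963
Sum = 1 + 3 + 9 + 107 + 321 + 963 = 1404

σ(963) = 1404


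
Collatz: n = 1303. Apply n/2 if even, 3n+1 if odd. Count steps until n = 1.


1303 → 3910 → 1955 → 5866 → 2933 → 8800 → 4400 → 2200 → 1100 → 550 → 275 → 826 → 413 → 1240 → 620 → 310 → 155 → 466 → 233 → 700 → 350 → 175 → 526 → 263 → 790 → 395 → 1186 → 593 → 1780 → 890 → 445 → 1336 → 668 → 334 → 167 → 502 → 251 → 754 → 377 → 1132 → 566 → 283 → 850 → 425 → 1276 → 638 → 319 → 958 → 479 → 1438 → 719 → 2158 → 1079 → 3238 → 1619 → 4858 → 2429 → 7288 → 3644 → 1822 → 911 → 2734 → 1367 → 4102 → 2051 → 6154 → 3077 → 9232 → 4616 → 2308 → 1154 → 577 → 1732 → 866 → 433 → 1300 → 650 → 325 → 976 → 488 → 244 → 122 → 61 → 184 → 92 → 46 → 23 → 70 → 35 → 106 → 53 → 160 → 80 → 40 → 20 → 10 → 5 → 16 → 8 → 4 → 2 → 1
Total steps = 101

101 steps


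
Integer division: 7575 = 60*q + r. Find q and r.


7575 = 60 * 126 + 15
Check: 7560 + 15 = 7575

q = 126, r = 15


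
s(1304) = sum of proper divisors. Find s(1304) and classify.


Proper divisors: 1, 2, 4, 8, 163, 326, 652
Sum = 1 + 2 + 4 + 8 + 163 + 326 + 652 = 1156
1156 < 1304 → deficient

s(1304) = 1156 (deficient)


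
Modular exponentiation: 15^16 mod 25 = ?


15^1 mod 25 = 15
15^2 mod 25 = 0
15^3 mod 25 = 0
15^4 mod 25 = 0
15^5 mod 25 = 0
15^6 mod 25 = 0
15^7 mod 25 = 0
15^8 mod 25 = 0
15^9 mod 25 = 0
15^10 mod 25 = 0
15^11 mod 25 = 0
15^12 mod 25 = 0
15^13 mod 25 = 0
15^14 mod 25 = 0
15^15 mod 25 = 0
15^16 mod 25 = 0


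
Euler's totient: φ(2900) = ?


2900 = 2^2 × 5^2 × 29
Prime factors: 2, 5, 29
φ(2900) = 2900 × (1-1/2) × (1-1/5) × (1-1/29)
= 2900 × 1/2 × 4/5 × 28/29 = 1120

φ(2900) = 1120


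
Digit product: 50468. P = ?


5 × 0 × 4 × 6 × 8 = 0


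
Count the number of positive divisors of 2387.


2387 = 7^1 × 11^1 × 31^1
d(2387) = (1+1) × (1+1) × (1+1) = 8

8 divisors


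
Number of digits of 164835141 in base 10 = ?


164835141 has 9 digits in base 10
floor(log10(164835141)) + 1 = floor(8.2170) + 1 = 9

9 digits (base 10)


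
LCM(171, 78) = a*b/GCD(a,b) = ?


GCD(171, 78) = 3
LCM = 171*78/3 = 13338/3 = 4446

LCM = 4446


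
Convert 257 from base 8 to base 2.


257 (base 8) = 175 (decimal)
175 (decimal) = 10101111 (base 2)


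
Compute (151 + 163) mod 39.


151 + 163 = 314
314 mod 39 = 2


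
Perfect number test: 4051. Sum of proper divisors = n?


Proper divisors of 4051: 1
Sum = 1 = 1

No, 4051 is not perfect (1 ≠ 4051)


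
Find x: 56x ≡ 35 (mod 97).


GCD(56, 97) = 1, unique solution
a^(-1) mod 97 = 26
x = 26 * 35 mod 97 = 37

x ≡ 37 (mod 97)


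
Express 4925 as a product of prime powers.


4925 / 5 = 985
985 / 5 = 197
197 / 197 = 1
4925 = 5^2 × 197


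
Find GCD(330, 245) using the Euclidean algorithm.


330 = 1 * 245 + 85
245 = 2 * 85 + 75
85 = 1 * 75 + 10
75 = 7 * 10 + 5
10 = 2 * 5 + 0
GCD = 5


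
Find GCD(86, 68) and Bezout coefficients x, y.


Tabular extended Euclidean (each row: r = 86*s + 68*t):
r=86, s=1, t=0
r=68, s=0, t=1
q=1: r=18, s=1, t=-1   [86*(1) + 68*(-1) = 18]
q=3: r=14, s=-3, t=4   [86*(-3) + 68*(4) = 14]
q=1: r=4, s=4, t=-5   [86*(4) + 68*(-5) = 4]
q=3: r=2, s=-15, t=19   [86*(-15) + 68*(19) = 2]
q=2: r=0, s=34, t=-43   [86*(34) + 68*(-43) = 0]
GCD = 2; from the row with r=2: x=-15, y=19
Check: 86*(-15) + 68*(19) = -1290 + 1292 = 2

GCD = 2, x = -15, y = 19


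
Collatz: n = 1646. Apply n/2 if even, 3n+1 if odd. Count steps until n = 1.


1646 → 823 → 2470 → 1235 → 3706 → 1853 → 5560 → 2780 → 1390 → 695 → 2086 → 1043 → 3130 → 1565 → 4696 → 2348 → 1174 → 587 → 1762 → 881 → 2644 → 1322 → 661 → 1984 → 992 → 496 → 248 → 124 → 62 → 31 → 94 → 47 → 142 → 71 → 214 → 107 → 322 → 161 → 484 → 242 → 121 → 364 → 182 → 91 → 274 → 137 → 412 → 206 → 103 → 310 → 155 → 466 → 233 → 700 → 350 → 175 → 526 → 263 → 790 → 395 → 1186 → 593 → 1780 → 890 → 445 → 1336 → 668 → 334 → 167 → 502 → 251 → 754 → 377 → 1132 → 566 → 283 → 850 → 425 → 1276 → 638 → 319 → 958 → 479 → 1438 → 719 → 2158 → 1079 → 3238 → 1619 → 4858 → 2429 → 7288 → 3644 → 1822 → 911 → 2734 → 1367 → 4102 → 2051 → 6154 → 3077 → 9232 → 4616 → 2308 → 1154 → 577 → 1732 → 866 → 433 → 1300 → 650 → 325 → 976 → 488 → 244 → 122 → 61 → 184 → 92 → 46 → 23 → 70 → 35 → 106 → 53 → 160 → 80 → 40 → 20 → 10 → 5 → 16 → 8 → 4 → 2 → 1
Total steps = 135

135 steps


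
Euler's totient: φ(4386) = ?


4386 = 2 × 3 × 17 × 43
Prime factors: 2, 3, 17, 43
φ(4386) = 4386 × (1-1/2) × (1-1/3) × (1-1/17) × (1-1/43)
= 4386 × 1/2 × 2/3 × 16/17 × 42/43 = 1344

φ(4386) = 1344


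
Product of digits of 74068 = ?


7 × 4 × 0 × 6 × 8 = 0


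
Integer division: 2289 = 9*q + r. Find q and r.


2289 = 9 * 254 + 3
Check: 2286 + 3 = 2289

q = 254, r = 3


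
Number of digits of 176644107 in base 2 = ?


176644107 in base 2 = 1010100001110110000000001011
Number of digits = 28

28 digits (base 2)


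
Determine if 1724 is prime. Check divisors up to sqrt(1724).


1724 / 2 = 862 (exact division)
1724 is NOT prime.

No, 1724 is not prime


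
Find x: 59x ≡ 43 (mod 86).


GCD(59, 86) = 1, unique solution
a^(-1) mod 86 = 35
x = 35 * 43 mod 86 = 43

x ≡ 43 (mod 86)


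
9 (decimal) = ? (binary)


9 (base 10) = 9 (decimal)
9 (decimal) = 1001 (base 2)


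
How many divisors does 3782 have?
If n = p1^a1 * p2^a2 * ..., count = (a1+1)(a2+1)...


3782 = 2^1 × 31^1 × 61^1
d(3782) = (1+1) × (1+1) × (1+1) = 8

8 divisors


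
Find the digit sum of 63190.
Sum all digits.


6 + 3 + 1 + 9 + 0 = 19


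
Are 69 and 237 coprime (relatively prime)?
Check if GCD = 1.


Euclidean algorithm:
237 = 3 * 69 + 30
69 = 2 * 30 + 9
30 = 3 * 9 + 3
9 = 3 * 3 + 0
GCD(69, 237) = 3

No, not coprime (GCD = 3)


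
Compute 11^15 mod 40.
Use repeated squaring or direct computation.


11^1 mod 40 = 11
11^2 mod 40 = 1
11^3 mod 40 = 11
11^4 mod 40 = 1
11^5 mod 40 = 11
11^6 mod 40 = 1
11^7 mod 40 = 11
11^8 mod 40 = 1
11^9 mod 40 = 11
11^10 mod 40 = 1
11^11 mod 40 = 11
11^12 mod 40 = 1
11^13 mod 40 = 11
11^14 mod 40 = 1
11^15 mod 40 = 11


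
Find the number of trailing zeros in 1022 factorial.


floor(1022/5) = 204
floor(1022/25) = 40
floor(1022/125) = 8
floor(1022/625) = 1
Total = 253

253 trailing zeros


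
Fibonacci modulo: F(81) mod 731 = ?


F(k) mod 731 for k=1..81:
1, 1, 2, 3, 5, 8, 13, 21, 34, 55, 89, 144, 233, 377, 610, 256, 135, 391, 526, 186, 712, 167, 148, 315, 463, 47, 510, 557, 336, 162, 498, 660, 427, 356, 52, 408, 460, 137, 597, 3, 600, 603, 472, 344, 85, 429, 514, 212, 726, 207, 202, 409, 611, 289, 169, 458, 627, 354, 250, 604, 123, 727, 119, 115, 234, 349, 583, 201, 53, 254, 307, 561, 137, 698, 104, 71, 175, 246, 421, 667, 357
F(81) mod 731 = 357


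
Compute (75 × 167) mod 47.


75 × 167 = 12525
12525 mod 47 = 23


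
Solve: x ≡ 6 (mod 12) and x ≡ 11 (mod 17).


M = 12*17 = 204
M1 = M/12 = 17, M2 = M/17 = 12
M1^(-1) mod 12 = 5, M2^(-1) mod 17 = 10
x = 6*17*5 + 11*12*10 = 1830
1830 mod 204 = 198
Check: 198 mod 12 = 6 ✓, 198 mod 17 = 11 ✓

x ≡ 198 (mod 204)


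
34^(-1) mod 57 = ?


Use the extended Euclidean algorithm on (57, 34); each row r = 57*s + 34*t:
r=57, s=1, t=0
r=34, s=0, t=1
q=1: r=23, s=1, t=-1   [57*(1) + 34*(-1) = 23]
q=1: r=11, s=-1, t=2   [57*(-1) + 34*(2) = 11]
q=2: r=1, s=3, t=-5   [57*(3) + 34*(-5) = 1]
q=11: r=0, s=-34, t=57   [57*(-34) + 34*(57) = 0]
GCD = 1 with t = -5, so 34*(-5) ≡ 1 (mod 57)
Inverse = -5 mod 57 = 52
Check: 34 * 52 = 1768 ≡ 1 (mod 57)

34^(-1) ≡ 52 (mod 57)


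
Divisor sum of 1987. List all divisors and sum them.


Divisors of 1987: 1, 1987
Sum = 1 + 1987 = 1988

σ(1987) = 1988


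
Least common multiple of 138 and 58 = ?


GCD(138, 58) = 2
LCM = 138*58/2 = 8004/2 = 4002

LCM = 4002


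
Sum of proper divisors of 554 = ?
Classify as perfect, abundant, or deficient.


Proper divisors: 1, 2, 277
Sum = 1 + 2 + 277 = 280
280 < 554 → deficient

s(554) = 280 (deficient)


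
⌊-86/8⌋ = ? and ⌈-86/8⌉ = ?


-86/8 = -10.7500
floor = -11
ceil = -10

floor = -11, ceil = -10


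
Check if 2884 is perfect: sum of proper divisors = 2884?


Proper divisors of 2884: 1, 2, 4, 7, 14, 28, 103, 206, 412, 721, 1442
Sum = 1 + 2 + 4 + 7 + 14 + 28 + 103 + 206 + 412 + 721 + 1442 = 2940

No, 2884 is not perfect (2940 ≠ 2884)


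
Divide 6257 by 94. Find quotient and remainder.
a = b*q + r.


6257 = 94 * 66 + 53
Check: 6204 + 53 = 6257

q = 66, r = 53


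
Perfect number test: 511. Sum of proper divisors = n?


Proper divisors of 511: 1, 7, 73
Sum = 1 + 7 + 73 = 81

No, 511 is not perfect (81 ≠ 511)


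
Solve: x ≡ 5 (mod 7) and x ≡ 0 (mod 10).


M = 7*10 = 70
M1 = M/7 = 10, M2 = M/10 = 7
M1^(-1) mod 7 = 5, M2^(-1) mod 10 = 3
x = 5*10*5 + 0*7*3 = 250
250 mod 70 = 40
Check: 40 mod 7 = 5 ✓, 40 mod 10 = 0 ✓

x ≡ 40 (mod 70)


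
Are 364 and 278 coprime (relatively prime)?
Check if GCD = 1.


Euclidean algorithm:
364 = 1 * 278 + 86
278 = 3 * 86 + 20
86 = 4 * 20 + 6
20 = 3 * 6 + 2
6 = 3 * 2 + 0
GCD(364, 278) = 2

No, not coprime (GCD = 2)


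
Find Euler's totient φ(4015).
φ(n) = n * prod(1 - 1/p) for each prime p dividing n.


4015 = 5 × 11 × 73
Prime factors: 5, 11, 73
φ(4015) = 4015 × (1-1/5) × (1-1/11) × (1-1/73)
= 4015 × 4/5 × 10/11 × 72/73 = 2880

φ(4015) = 2880


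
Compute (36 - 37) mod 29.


36 - 37 = -1
-1 mod 29 = 28


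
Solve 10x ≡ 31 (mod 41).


GCD(10, 41) = 1, unique solution
a^(-1) mod 41 = 37
x = 37 * 31 mod 41 = 40

x ≡ 40 (mod 41)


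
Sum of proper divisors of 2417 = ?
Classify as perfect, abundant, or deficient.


Proper divisors: 1
Sum = 1 = 1
1 < 2417 → deficient

s(2417) = 1 (deficient)


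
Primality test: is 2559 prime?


2559 / 3 = 853 (exact division)
2559 is NOT prime.

No, 2559 is not prime


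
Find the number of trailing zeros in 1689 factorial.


floor(1689/5) = 337
floor(1689/25) = 67
floor(1689/125) = 13
floor(1689/625) = 2
Total = 419

419 trailing zeros


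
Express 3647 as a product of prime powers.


3647 / 7 = 521
521 / 521 = 1
3647 = 7 × 521


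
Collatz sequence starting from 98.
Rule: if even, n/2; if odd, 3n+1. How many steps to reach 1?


98 → 49 → 148 → 74 → 37 → 112 → 56 → 28 → 14 → 7 → 22 → 11 → 34 → 17 → 52 → 26 → 13 → 40 → 20 → 10 → 5 → 16 → 8 → 4 → 2 → 1
Total steps = 25

25 steps


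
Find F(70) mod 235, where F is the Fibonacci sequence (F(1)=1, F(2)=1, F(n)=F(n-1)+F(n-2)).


F(k) mod 235 for k=1..70:
1, 1, 2, 3, 5, 8, 13, 21, 34, 55, 89, 144, 233, 142, 140, 47, 187, 234, 186, 185, 136, 86, 222, 73, 60, 133, 193, 91, 49, 140, 189, 94, 48, 142, 190, 97, 52, 149, 201, 115, 81, 196, 42, 3, 45, 48, 93, 141, 234, 140, 139, 44, 183, 227, 175, 167, 107, 39, 146, 185, 96, 46, 142, 188, 95, 48, 143, 191, 99, 55
F(70) mod 235 = 55


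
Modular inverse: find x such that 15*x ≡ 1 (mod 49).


Use the extended Euclidean algorithm on (49, 15); each row r = 49*s + 15*t:
r=49, s=1, t=0
r=15, s=0, t=1
q=3: r=4, s=1, t=-3   [49*(1) + 15*(-3) = 4]
q=3: r=3, s=-3, t=10   [49*(-3) + 15*(10) = 3]
q=1: r=1, s=4, t=-13   [49*(4) + 15*(-13) = 1]
q=3: r=0, s=-15, t=49   [49*(-15) + 15*(49) = 0]
GCD = 1 with t = -13, so 15*(-13) ≡ 1 (mod 49)
Inverse = -13 mod 49 = 36
Check: 15 * 36 = 540 ≡ 1 (mod 49)

15^(-1) ≡ 36 (mod 49)


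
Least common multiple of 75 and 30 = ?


GCD(75, 30) = 15
LCM = 75*30/15 = 2250/15 = 150

LCM = 150


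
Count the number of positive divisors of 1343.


1343 = 17^1 × 79^1
d(1343) = (1+1) × (1+1) = 4

4 divisors


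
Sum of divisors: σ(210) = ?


Divisors of 210: 1, 2, 3, 5, 6, 7, 10, 14, 15, 21, 30, 35, 42, 70, 105, 210
Sum = 1 + 2 + 3 + 5 + 6 + 7 + 10 + 14 + 15 + 21 + 30 + 35 + 42 + 70 + 105 + 210 = 576

σ(210) = 576


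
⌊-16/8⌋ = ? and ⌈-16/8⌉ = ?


-16/8 = -2.0000
floor = -2
ceil = -2

floor = -2, ceil = -2


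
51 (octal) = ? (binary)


51 (base 8) = 41 (decimal)
41 (decimal) = 101001 (base 2)


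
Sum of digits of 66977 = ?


6 + 6 + 9 + 7 + 7 = 35


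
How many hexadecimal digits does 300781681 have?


300781681 in base 16 = 11ED9071
Number of digits = 8

8 digits (base 16)


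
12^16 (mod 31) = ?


12^1 mod 31 = 12
12^2 mod 31 = 20
12^3 mod 31 = 23
12^4 mod 31 = 28
12^5 mod 31 = 26
12^6 mod 31 = 2
12^7 mod 31 = 24
12^8 mod 31 = 9
12^9 mod 31 = 15
12^10 mod 31 = 25
12^11 mod 31 = 21
12^12 mod 31 = 4
12^13 mod 31 = 17
12^14 mod 31 = 18
12^15 mod 31 = 30
12^16 mod 31 = 19


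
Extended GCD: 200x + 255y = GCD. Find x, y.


Tabular extended Euclidean (each row: r = 200*s + 255*t):
r=200, s=1, t=0
r=255, s=0, t=1
q=0: r=200, s=1, t=0   [200*(1) + 255*(0) = 200]
q=1: r=55, s=-1, t=1   [200*(-1) + 255*(1) = 55]
q=3: r=35, s=4, t=-3   [200*(4) + 255*(-3) = 35]
q=1: r=20, s=-5, t=4   [200*(-5) + 255*(4) = 20]
q=1: r=15, s=9, t=-7   [200*(9) + 255*(-7) = 15]
q=1: r=5, s=-14, t=11   [200*(-14) + 255*(11) = 5]
q=3: r=0, s=51, t=-40   [200*(51) + 255*(-40) = 0]
GCD = 5; from the row with r=5: x=-14, y=11
Check: 200*(-14) + 255*(11) = -2800 + 2805 = 5

GCD = 5, x = -14, y = 11


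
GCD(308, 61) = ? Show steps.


308 = 5 * 61 + 3
61 = 20 * 3 + 1
3 = 3 * 1 + 0
GCD = 1


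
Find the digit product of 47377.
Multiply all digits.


4 × 7 × 3 × 7 × 7 = 4116


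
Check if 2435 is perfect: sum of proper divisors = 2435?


Proper divisors of 2435: 1, 5, 487
Sum = 1 + 5 + 487 = 493

No, 2435 is not perfect (493 ≠ 2435)


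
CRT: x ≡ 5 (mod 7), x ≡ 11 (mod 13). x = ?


M = 7*13 = 91
M1 = M/7 = 13, M2 = M/13 = 7
M1^(-1) mod 7 = 6, M2^(-1) mod 13 = 2
x = 5*13*6 + 11*7*2 = 544
544 mod 91 = 89
Check: 89 mod 7 = 5 ✓, 89 mod 13 = 11 ✓

x ≡ 89 (mod 91)


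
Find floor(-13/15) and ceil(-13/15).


-13/15 = -0.8667
floor = -1
ceil = 0

floor = -1, ceil = 0


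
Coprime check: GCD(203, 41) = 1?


Euclidean algorithm:
203 = 4 * 41 + 39
41 = 1 * 39 + 2
39 = 19 * 2 + 1
2 = 2 * 1 + 0
GCD(203, 41) = 1

Yes, coprime (GCD = 1)


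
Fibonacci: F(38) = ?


Sequence: 1, 1, 2, 3, 5, 8, 13, 21, 34, 55, 89, 144, 233, 377, 610, 987, 1597, 2584, 4181, 6765, 10946, 17711, 28657, 46368, 75025, 121393, 196418, 317811, 514229, 832040, 1346269, 2178309, 3524578, 5702887, 9227465, 14930352, 24157817, 39088169
F(38) = 39088169


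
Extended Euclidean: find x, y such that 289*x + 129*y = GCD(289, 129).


Tabular extended Euclidean (each row: r = 289*s + 129*t):
r=289, s=1, t=0
r=129, s=0, t=1
q=2: r=31, s=1, t=-2   [289*(1) + 129*(-2) = 31]
q=4: r=5, s=-4, t=9   [289*(-4) + 129*(9) = 5]
q=6: r=1, s=25, t=-56   [289*(25) + 129*(-56) = 1]
q=5: r=0, s=-129, t=289   [289*(-129) + 129*(289) = 0]
GCD = 1; from the row with r=1: x=25, y=-56
Check: 289*(25) + 129*(-56) = 7225 - 7224 = 1

GCD = 1, x = 25, y = -56


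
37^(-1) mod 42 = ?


Use the extended Euclidean algorithm on (42, 37); each row r = 42*s + 37*t:
r=42, s=1, t=0
r=37, s=0, t=1
q=1: r=5, s=1, t=-1   [42*(1) + 37*(-1) = 5]
q=7: r=2, s=-7, t=8   [42*(-7) + 37*(8) = 2]
q=2: r=1, s=15, t=-17   [42*(15) + 37*(-17) = 1]
q=2: r=0, s=-37, t=42   [42*(-37) + 37*(42) = 0]
GCD = 1 with t = -17, so 37*(-17) ≡ 1 (mod 42)
Inverse = -17 mod 42 = 25
Check: 37 * 25 = 925 ≡ 1 (mod 42)

37^(-1) ≡ 25 (mod 42)


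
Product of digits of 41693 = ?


4 × 1 × 6 × 9 × 3 = 648


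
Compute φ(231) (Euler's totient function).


231 = 3 × 7 × 11
Prime factors: 3, 7, 11
φ(231) = 231 × (1-1/3) × (1-1/7) × (1-1/11)
= 231 × 2/3 × 6/7 × 10/11 = 120

φ(231) = 120


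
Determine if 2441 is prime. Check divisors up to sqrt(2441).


Check divisors up to sqrt(2441) = 49.4065
No divisors found.
2441 is prime.

Yes, 2441 is prime


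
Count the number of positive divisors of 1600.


1600 = 2^6 × 5^2
d(1600) = (6+1) × (2+1) = 21

21 divisors


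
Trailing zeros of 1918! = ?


floor(1918/5) = 383
floor(1918/25) = 76
floor(1918/125) = 15
floor(1918/625) = 3
Total = 477

477 trailing zeros


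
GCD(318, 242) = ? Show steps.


318 = 1 * 242 + 76
242 = 3 * 76 + 14
76 = 5 * 14 + 6
14 = 2 * 6 + 2
6 = 3 * 2 + 0
GCD = 2


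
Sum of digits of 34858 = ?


3 + 4 + 8 + 5 + 8 = 28


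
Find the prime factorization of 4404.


4404 / 2 = 2202
2202 / 2 = 1101
1101 / 3 = 367
367 / 367 = 1
4404 = 2^2 × 3 × 367


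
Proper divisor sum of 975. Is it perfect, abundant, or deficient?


Proper divisors: 1, 3, 5, 13, 15, 25, 39, 65, 75, 195, 325
Sum = 1 + 3 + 5 + 13 + 15 + 25 + 39 + 65 + 75 + 195 + 325 = 761
761 < 975 → deficient

s(975) = 761 (deficient)


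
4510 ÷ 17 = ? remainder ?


4510 = 17 * 265 + 5
Check: 4505 + 5 = 4510

q = 265, r = 5


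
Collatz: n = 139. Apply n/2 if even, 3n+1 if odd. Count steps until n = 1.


139 → 418 → 209 → 628 → 314 → 157 → 472 → 236 → 118 → 59 → 178 → 89 → 268 → 134 → 67 → 202 → 101 → 304 → 152 → 76 → 38 → 19 → 58 → 29 → 88 → 44 → 22 → 11 → 34 → 17 → 52 → 26 → 13 → 40 → 20 → 10 → 5 → 16 → 8 → 4 → 2 → 1
Total steps = 41

41 steps


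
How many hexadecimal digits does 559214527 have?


559214527 in base 16 = 2154EFBF
Number of digits = 8

8 digits (base 16)


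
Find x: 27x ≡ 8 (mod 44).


GCD(27, 44) = 1, unique solution
a^(-1) mod 44 = 31
x = 31 * 8 mod 44 = 28

x ≡ 28 (mod 44)


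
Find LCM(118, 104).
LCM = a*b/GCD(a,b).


GCD(118, 104) = 2
LCM = 118*104/2 = 12272/2 = 6136

LCM = 6136


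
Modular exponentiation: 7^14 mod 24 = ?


7^1 mod 24 = 7
7^2 mod 24 = 1
7^3 mod 24 = 7
7^4 mod 24 = 1
7^5 mod 24 = 7
7^6 mod 24 = 1
7^7 mod 24 = 7
7^8 mod 24 = 1
7^9 mod 24 = 7
7^10 mod 24 = 1
7^11 mod 24 = 7
7^12 mod 24 = 1
7^13 mod 24 = 7
7^14 mod 24 = 1


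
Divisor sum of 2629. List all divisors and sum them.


Divisors of 2629: 1, 11, 239, 2629
Sum = 1 + 11 + 239 + 2629 = 2880

σ(2629) = 2880


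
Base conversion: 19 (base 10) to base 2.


19 (base 10) = 19 (decimal)
19 (decimal) = 10011 (base 2)


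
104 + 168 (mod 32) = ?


104 + 168 = 272
272 mod 32 = 16


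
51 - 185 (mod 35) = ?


51 - 185 = -134
-134 mod 35 = 6


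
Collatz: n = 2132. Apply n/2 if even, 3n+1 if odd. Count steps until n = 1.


2132 → 1066 → 533 → 1600 → 800 → 400 → 200 → 100 → 50 → 25 → 76 → 38 → 19 → 58 → 29 → 88 → 44 → 22 → 11 → 34 → 17 → 52 → 26 → 13 → 40 → 20 → 10 → 5 → 16 → 8 → 4 → 2 → 1
Total steps = 32

32 steps


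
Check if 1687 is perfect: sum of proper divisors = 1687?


Proper divisors of 1687: 1, 7, 241
Sum = 1 + 7 + 241 = 249

No, 1687 is not perfect (249 ≠ 1687)


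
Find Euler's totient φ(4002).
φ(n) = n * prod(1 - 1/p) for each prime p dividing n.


4002 = 2 × 3 × 23 × 29
Prime factors: 2, 3, 23, 29
φ(4002) = 4002 × (1-1/2) × (1-1/3) × (1-1/23) × (1-1/29)
= 4002 × 1/2 × 2/3 × 22/23 × 28/29 = 1232

φ(4002) = 1232


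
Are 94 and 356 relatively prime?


Euclidean algorithm:
356 = 3 * 94 + 74
94 = 1 * 74 + 20
74 = 3 * 20 + 14
20 = 1 * 14 + 6
14 = 2 * 6 + 2
6 = 3 * 2 + 0
GCD(94, 356) = 2

No, not coprime (GCD = 2)


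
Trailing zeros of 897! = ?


floor(897/5) = 179
floor(897/25) = 35
floor(897/125) = 7
floor(897/625) = 1
Total = 222

222 trailing zeros


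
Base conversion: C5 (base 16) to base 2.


C5 (base 16) = 197 (decimal)
197 (decimal) = 11000101 (base 2)


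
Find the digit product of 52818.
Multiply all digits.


5 × 2 × 8 × 1 × 8 = 640


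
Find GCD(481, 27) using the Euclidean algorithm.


481 = 17 * 27 + 22
27 = 1 * 22 + 5
22 = 4 * 5 + 2
5 = 2 * 2 + 1
2 = 2 * 1 + 0
GCD = 1


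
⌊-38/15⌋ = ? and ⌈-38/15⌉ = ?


-38/15 = -2.5333
floor = -3
ceil = -2

floor = -3, ceil = -2


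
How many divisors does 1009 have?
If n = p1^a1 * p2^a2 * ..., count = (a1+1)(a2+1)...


1009 = 1009^1
d(1009) = (1+1) = 2

2 divisors


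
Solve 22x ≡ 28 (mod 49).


GCD(22, 49) = 1, unique solution
a^(-1) mod 49 = 29
x = 29 * 28 mod 49 = 28

x ≡ 28 (mod 49)


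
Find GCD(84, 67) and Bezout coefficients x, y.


Tabular extended Euclidean (each row: r = 84*s + 67*t):
r=84, s=1, t=0
r=67, s=0, t=1
q=1: r=17, s=1, t=-1   [84*(1) + 67*(-1) = 17]
q=3: r=16, s=-3, t=4   [84*(-3) + 67*(4) = 16]
q=1: r=1, s=4, t=-5   [84*(4) + 67*(-5) = 1]
q=16: r=0, s=-67, t=84   [84*(-67) + 67*(84) = 0]
GCD = 1; from the row with r=1: x=4, y=-5
Check: 84*(4) + 67*(-5) = 336 - 335 = 1

GCD = 1, x = 4, y = -5


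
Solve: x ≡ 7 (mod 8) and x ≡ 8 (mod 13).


M = 8*13 = 104
M1 = M/8 = 13, M2 = M/13 = 8
M1^(-1) mod 8 = 5, M2^(-1) mod 13 = 5
x = 7*13*5 + 8*8*5 = 775
775 mod 104 = 47
Check: 47 mod 8 = 7 ✓, 47 mod 13 = 8 ✓

x ≡ 47 (mod 104)


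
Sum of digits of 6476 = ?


6 + 4 + 7 + 6 = 23


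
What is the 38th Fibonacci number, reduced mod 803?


F(k) mod 803 for k=1..38:
1, 1, 2, 3, 5, 8, 13, 21, 34, 55, 89, 144, 233, 377, 610, 184, 794, 175, 166, 341, 507, 45, 552, 597, 346, 140, 486, 626, 309, 132, 441, 573, 211, 784, 192, 173, 365, 538
F(38) mod 803 = 538


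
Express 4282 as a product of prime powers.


4282 / 2 = 2141
2141 / 2141 = 1
4282 = 2 × 2141


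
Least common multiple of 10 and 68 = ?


GCD(10, 68) = 2
LCM = 10*68/2 = 680/2 = 340

LCM = 340


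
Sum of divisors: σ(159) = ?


Divisors of 159: 1, 3, 53, 159
Sum = 1 + 3 + 53 + 159 = 216

σ(159) = 216


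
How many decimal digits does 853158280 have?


853158280 has 9 digits in base 10
floor(log10(853158280)) + 1 = floor(8.9310) + 1 = 9

9 digits (base 10)


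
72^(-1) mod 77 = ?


Use the extended Euclidean algorithm on (77, 72); each row r = 77*s + 72*t:
r=77, s=1, t=0
r=72, s=0, t=1
q=1: r=5, s=1, t=-1   [77*(1) + 72*(-1) = 5]
q=14: r=2, s=-14, t=15   [77*(-14) + 72*(15) = 2]
q=2: r=1, s=29, t=-31   [77*(29) + 72*(-31) = 1]
q=2: r=0, s=-72, t=77   [77*(-72) + 72*(77) = 0]
GCD = 1 with t = -31, so 72*(-31) ≡ 1 (mod 77)
Inverse = -31 mod 77 = 46
Check: 72 * 46 = 3312 ≡ 1 (mod 77)

72^(-1) ≡ 46 (mod 77)


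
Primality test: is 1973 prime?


Check divisors up to sqrt(1973) = 44.4185
No divisors found.
1973 is prime.

Yes, 1973 is prime


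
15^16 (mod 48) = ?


15^1 mod 48 = 15
15^2 mod 48 = 33
15^3 mod 48 = 15
15^4 mod 48 = 33
15^5 mod 48 = 15
15^6 mod 48 = 33
15^7 mod 48 = 15
15^8 mod 48 = 33
15^9 mod 48 = 15
15^10 mod 48 = 33
15^11 mod 48 = 15
15^12 mod 48 = 33
15^13 mod 48 = 15
15^14 mod 48 = 33
15^15 mod 48 = 15
15^16 mod 48 = 33


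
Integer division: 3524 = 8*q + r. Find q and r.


3524 = 8 * 440 + 4
Check: 3520 + 4 = 3524

q = 440, r = 4


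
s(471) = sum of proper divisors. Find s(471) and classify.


Proper divisors: 1, 3, 157
Sum = 1 + 3 + 157 = 161
161 < 471 → deficient

s(471) = 161 (deficient)


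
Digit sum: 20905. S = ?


2 + 0 + 9 + 0 + 5 = 16


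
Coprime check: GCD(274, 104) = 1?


Euclidean algorithm:
274 = 2 * 104 + 66
104 = 1 * 66 + 38
66 = 1 * 38 + 28
38 = 1 * 28 + 10
28 = 2 * 10 + 8
10 = 1 * 8 + 2
8 = 4 * 2 + 0
GCD(274, 104) = 2

No, not coprime (GCD = 2)


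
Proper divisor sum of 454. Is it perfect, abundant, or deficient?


Proper divisors: 1, 2, 227
Sum = 1 + 2 + 227 = 230
230 < 454 → deficient

s(454) = 230 (deficient)


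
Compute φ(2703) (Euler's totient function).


2703 = 3 × 17 × 53
Prime factors: 3, 17, 53
φ(2703) = 2703 × (1-1/3) × (1-1/17) × (1-1/53)
= 2703 × 2/3 × 16/17 × 52/53 = 1664

φ(2703) = 1664


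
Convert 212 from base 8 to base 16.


212 (base 8) = 138 (decimal)
138 (decimal) = 8A (base 16)


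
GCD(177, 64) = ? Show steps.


177 = 2 * 64 + 49
64 = 1 * 49 + 15
49 = 3 * 15 + 4
15 = 3 * 4 + 3
4 = 1 * 3 + 1
3 = 3 * 1 + 0
GCD = 1


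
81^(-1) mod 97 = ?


Use the extended Euclidean algorithm on (97, 81); each row r = 97*s + 81*t:
r=97, s=1, t=0
r=81, s=0, t=1
q=1: r=16, s=1, t=-1   [97*(1) + 81*(-1) = 16]
q=5: r=1, s=-5, t=6   [97*(-5) + 81*(6) = 1]
q=16: r=0, s=81, t=-97   [97*(81) + 81*(-97) = 0]
GCD = 1 with t = 6, so 81*(6) ≡ 1 (mod 97)
Inverse = 6 mod 97 = 6
Check: 81 * 6 = 486 ≡ 1 (mod 97)

81^(-1) ≡ 6 (mod 97)


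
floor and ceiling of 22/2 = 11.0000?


22/2 = 11.0000
floor = 11
ceil = 11

floor = 11, ceil = 11


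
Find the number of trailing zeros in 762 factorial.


floor(762/5) = 152
floor(762/25) = 30
floor(762/125) = 6
floor(762/625) = 1
Total = 189

189 trailing zeros


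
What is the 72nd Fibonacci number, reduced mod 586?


F(k) mod 586 for k=1..72:
1, 1, 2, 3, 5, 8, 13, 21, 34, 55, 89, 144, 233, 377, 24, 401, 425, 240, 79, 319, 398, 131, 529, 74, 17, 91, 108, 199, 307, 506, 227, 147, 374, 521, 309, 244, 553, 211, 178, 389, 567, 370, 351, 135, 486, 35, 521, 556, 491, 461, 366, 241, 21, 262, 283, 545, 242, 201, 443, 58, 501, 559, 474, 447, 335, 196, 531, 141, 86, 227, 313, 540
F(72) mod 586 = 540


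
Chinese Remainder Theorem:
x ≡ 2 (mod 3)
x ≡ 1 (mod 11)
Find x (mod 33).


M = 3*11 = 33
M1 = M/3 = 11, M2 = M/11 = 3
M1^(-1) mod 3 = 2, M2^(-1) mod 11 = 4
x = 2*11*2 + 1*3*4 = 56
56 mod 33 = 23
Check: 23 mod 3 = 2 ✓, 23 mod 11 = 1 ✓

x ≡ 23 (mod 33)


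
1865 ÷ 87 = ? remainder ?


1865 = 87 * 21 + 38
Check: 1827 + 38 = 1865

q = 21, r = 38


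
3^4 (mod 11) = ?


3^1 mod 11 = 3
3^2 mod 11 = 9
3^3 mod 11 = 5
3^4 mod 11 = 4


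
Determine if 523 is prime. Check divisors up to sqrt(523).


Check divisors up to sqrt(523) = 22.8692
No divisors found.
523 is prime.

Yes, 523 is prime


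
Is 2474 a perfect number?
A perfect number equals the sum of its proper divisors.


Proper divisors of 2474: 1, 2, 1237
Sum = 1 + 2 + 1237 = 1240

No, 2474 is not perfect (1240 ≠ 2474)


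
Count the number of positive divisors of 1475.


1475 = 5^2 × 59^1
d(1475) = (2+1) × (1+1) = 6

6 divisors


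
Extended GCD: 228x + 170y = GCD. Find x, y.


Tabular extended Euclidean (each row: r = 228*s + 170*t):
r=228, s=1, t=0
r=170, s=0, t=1
q=1: r=58, s=1, t=-1   [228*(1) + 170*(-1) = 58]
q=2: r=54, s=-2, t=3   [228*(-2) + 170*(3) = 54]
q=1: r=4, s=3, t=-4   [228*(3) + 170*(-4) = 4]
q=13: r=2, s=-41, t=55   [228*(-41) + 170*(55) = 2]
q=2: r=0, s=85, t=-114   [228*(85) + 170*(-114) = 0]
GCD = 2; from the row with r=2: x=-41, y=55
Check: 228*(-41) + 170*(55) = -9348 + 9350 = 2

GCD = 2, x = -41, y = 55


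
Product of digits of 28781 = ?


2 × 8 × 7 × 8 × 1 = 896


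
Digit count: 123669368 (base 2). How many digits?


123669368 in base 2 = 111010111110000101101111000
Number of digits = 27

27 digits (base 2)


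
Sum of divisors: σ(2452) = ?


Divisors of 2452: 1, 2, 4, 613, 1226, 2452
Sum = 1 + 2 + 4 + 613 + 1226 + 2452 = 4298

σ(2452) = 4298


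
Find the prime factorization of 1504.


1504 / 2 = 752
752 / 2 = 376
376 / 2 = 188
188 / 2 = 94
94 / 2 = 47
47 / 47 = 1
1504 = 2^5 × 47


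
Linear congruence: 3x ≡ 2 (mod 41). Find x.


GCD(3, 41) = 1, unique solution
a^(-1) mod 41 = 14
x = 14 * 2 mod 41 = 28

x ≡ 28 (mod 41)


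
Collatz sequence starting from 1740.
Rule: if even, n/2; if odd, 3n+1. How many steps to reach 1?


1740 → 870 → 435 → 1306 → 653 → 1960 → 980 → 490 → 245 → 736 → 368 → 184 → 92 → 46 → 23 → 70 → 35 → 106 → 53 → 160 → 80 → 40 → 20 → 10 → 5 → 16 → 8 → 4 → 2 → 1
Total steps = 29

29 steps


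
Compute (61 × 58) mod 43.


61 × 58 = 3538
3538 mod 43 = 12


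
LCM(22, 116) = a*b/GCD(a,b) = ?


GCD(22, 116) = 2
LCM = 22*116/2 = 2552/2 = 1276

LCM = 1276


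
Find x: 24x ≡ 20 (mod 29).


GCD(24, 29) = 1, unique solution
a^(-1) mod 29 = 23
x = 23 * 20 mod 29 = 25

x ≡ 25 (mod 29)


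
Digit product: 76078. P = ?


7 × 6 × 0 × 7 × 8 = 0


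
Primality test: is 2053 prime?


Check divisors up to sqrt(2053) = 45.3100
No divisors found.
2053 is prime.

Yes, 2053 is prime


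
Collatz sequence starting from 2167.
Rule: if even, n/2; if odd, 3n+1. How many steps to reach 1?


2167 → 6502 → 3251 → 9754 → 4877 → 14632 → 7316 → 3658 → 1829 → 5488 → 2744 → 1372 → 686 → 343 → 1030 → 515 → 1546 → 773 → 2320 → 1160 → 580 → 290 → 145 → 436 → 218 → 109 → 328 → 164 → 82 → 41 → 124 → 62 → 31 → 94 → 47 → 142 → 71 → 214 → 107 → 322 → 161 → 484 → 242 → 121 → 364 → 182 → 91 → 274 → 137 → 412 → 206 → 103 → 310 → 155 → 466 → 233 → 700 → 350 → 175 → 526 → 263 → 790 → 395 → 1186 → 593 → 1780 → 890 → 445 → 1336 → 668 → 334 → 167 → 502 → 251 → 754 → 377 → 1132 → 566 → 283 → 850 → 425 → 1276 → 638 → 319 → 958 → 479 → 1438 → 719 → 2158 → 1079 → 3238 → 1619 → 4858 → 2429 → 7288 → 3644 → 1822 → 911 → 2734 → 1367 → 4102 → 2051 → 6154 → 3077 → 9232 → 4616 → 2308 → 1154 → 577 → 1732 → 866 → 433 → 1300 → 650 → 325 → 976 → 488 → 244 → 122 → 61 → 184 → 92 → 46 → 23 → 70 → 35 → 106 → 53 → 160 → 80 → 40 → 20 → 10 → 5 → 16 → 8 → 4 → 2 → 1
Total steps = 138

138 steps


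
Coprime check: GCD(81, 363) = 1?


Euclidean algorithm:
363 = 4 * 81 + 39
81 = 2 * 39 + 3
39 = 13 * 3 + 0
GCD(81, 363) = 3

No, not coprime (GCD = 3)


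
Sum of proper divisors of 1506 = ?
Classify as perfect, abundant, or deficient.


Proper divisors: 1, 2, 3, 6, 251, 502, 753
Sum = 1 + 2 + 3 + 6 + 251 + 502 + 753 = 1518
1518 > 1506 → abundant

s(1506) = 1518 (abundant)
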